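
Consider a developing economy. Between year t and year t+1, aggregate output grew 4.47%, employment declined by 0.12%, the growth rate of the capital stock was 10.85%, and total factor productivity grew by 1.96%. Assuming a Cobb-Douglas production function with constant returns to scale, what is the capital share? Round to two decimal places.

gY = gA + α·gK + (1−α)·gL, so gY − gA − gL = α(gK − gL).
4.47 − 1.96 + 0.12 = α × (10.85 − (-0.12)).
2.63 = 10.97 α, so α = 0.2397.

0.24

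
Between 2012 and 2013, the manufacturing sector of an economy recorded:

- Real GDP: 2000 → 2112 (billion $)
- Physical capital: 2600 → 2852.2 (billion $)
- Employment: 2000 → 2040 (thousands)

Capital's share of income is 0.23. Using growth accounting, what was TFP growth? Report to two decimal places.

Real GDP growth = (2112 − 2000) / 2000 = 5.6%.
Physical capital growth = (2852.2 − 2600) / 2600 = 9.7%.
Employment growth = (2040 − 2000) / 2000 = 2%.
Labor's share = 1 − 0.23 = 0.77.
Physical capital: 0.23 × 9.7 = 2.231 pp.
Employment: 0.77 × 2 = 1.54 pp.
TFP growth = 5.6 − 3.771 = 1.829%.

1.83%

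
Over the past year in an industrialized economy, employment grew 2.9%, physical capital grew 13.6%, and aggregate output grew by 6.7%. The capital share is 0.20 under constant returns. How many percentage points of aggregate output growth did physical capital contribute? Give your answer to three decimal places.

2.720 percentage points

Contribution = share × growth = 0.2 × 13.6 = 2.72 pp.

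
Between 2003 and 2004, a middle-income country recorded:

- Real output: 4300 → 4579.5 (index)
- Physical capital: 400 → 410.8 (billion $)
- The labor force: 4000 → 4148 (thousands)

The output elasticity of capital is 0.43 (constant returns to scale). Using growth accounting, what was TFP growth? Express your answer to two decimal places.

Real output growth = (4579.5 − 4300) / 4300 = 6.5%.
Physical capital growth = (410.8 − 400) / 400 = 2.7%.
The labor force growth = (4148 − 4000) / 4000 = 3.7%.
Labor's share = 1 − 0.43 = 0.57.
Physical capital: 0.43 × 2.7 = 1.161 pp.
The labor force: 0.57 × 3.7 = 2.109 pp.
TFP growth = 6.5 − 3.27 = 3.23%.

3.23%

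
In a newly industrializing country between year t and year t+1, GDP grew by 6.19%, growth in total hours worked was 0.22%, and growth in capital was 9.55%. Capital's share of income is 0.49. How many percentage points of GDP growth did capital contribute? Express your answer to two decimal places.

4.68 pp

Contribution = share × growth = 0.49 × 9.55 = 4.6795 pp.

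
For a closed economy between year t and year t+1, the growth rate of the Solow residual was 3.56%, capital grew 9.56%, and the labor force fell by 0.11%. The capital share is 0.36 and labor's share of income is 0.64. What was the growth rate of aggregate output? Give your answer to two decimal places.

6.93%

Labor's share = 1 − 0.36 = 0.64.
Capital: 0.36 × 9.56 = 3.4416 pp.
The labor force: 0.64 × (-0.11) = -0.0704 pp.
Output growth = 3.56 + 3.3712 = 6.9312%.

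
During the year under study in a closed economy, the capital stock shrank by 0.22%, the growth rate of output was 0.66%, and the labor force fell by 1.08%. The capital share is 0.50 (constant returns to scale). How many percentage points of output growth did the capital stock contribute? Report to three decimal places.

-0.110

Contribution = share × growth = 0.5 × (-0.22) = -0.11 pp.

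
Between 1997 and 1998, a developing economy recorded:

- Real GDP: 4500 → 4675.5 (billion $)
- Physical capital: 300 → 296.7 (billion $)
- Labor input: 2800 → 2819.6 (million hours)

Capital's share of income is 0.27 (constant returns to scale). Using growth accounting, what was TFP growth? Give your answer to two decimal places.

TFP growth was 3.69%.

Real GDP growth = (4675.5 − 4500) / 4500 = 3.9%.
Physical capital growth = (296.7 − 300) / 300 = -1.1%.
Labor input growth = (2819.6 − 2800) / 2800 = 0.7%.
Labor's share = 1 − 0.27 = 0.73.
Physical capital: 0.27 × (-1.1) = -0.297 pp.
Labor input: 0.73 × 0.7 = 0.511 pp.
TFP growth = 3.9 − 0.214 = 3.686%.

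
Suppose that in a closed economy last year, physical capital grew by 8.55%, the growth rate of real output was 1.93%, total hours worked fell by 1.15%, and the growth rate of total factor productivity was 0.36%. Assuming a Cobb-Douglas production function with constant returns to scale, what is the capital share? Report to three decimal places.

gY = gA + α·gK + (1−α)·gL, so gY − gA − gL = α(gK − gL).
1.93 − 0.36 + 1.15 = α × (8.55 − (-1.15)).
2.72 = 9.7 α, so α = 0.28041.

α = 0.280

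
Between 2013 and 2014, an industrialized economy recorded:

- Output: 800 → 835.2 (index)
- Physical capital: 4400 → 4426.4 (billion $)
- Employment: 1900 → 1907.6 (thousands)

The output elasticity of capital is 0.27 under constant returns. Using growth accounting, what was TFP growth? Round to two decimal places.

Output growth = (835.2 − 800) / 800 = 4.4%.
Physical capital growth = (4426.4 − 4400) / 4400 = 0.6%.
Employment growth = (1907.6 − 1900) / 1900 = 0.4%.
Labor's share = 1 − 0.27 = 0.73.
Physical capital: 0.27 × 0.6 = 0.162 pp.
Employment: 0.73 × 0.4 = 0.292 pp.
TFP growth = 4.4 − 0.454 = 3.946%.

3.95%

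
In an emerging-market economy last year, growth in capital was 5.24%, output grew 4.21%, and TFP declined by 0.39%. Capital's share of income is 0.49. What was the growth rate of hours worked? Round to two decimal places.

Hours worked grew 3.99%.

Labor's share = 1 − 0.49 = 0.51.
gY = gA + 0.49×5.24 + 0.51×g.
0.51×g = 4.21 + 0.39 − 2.5676 = 2.0324.
g = 2.0324 / 0.51 = 3.9851%.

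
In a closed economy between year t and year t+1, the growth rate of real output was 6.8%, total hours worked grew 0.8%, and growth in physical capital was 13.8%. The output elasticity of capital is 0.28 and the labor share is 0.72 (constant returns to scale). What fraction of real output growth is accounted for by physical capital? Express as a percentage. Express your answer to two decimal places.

Physical capital accounted for 56.82% of growth.

Physical capital contributed 0.28 × 13.8 = 3.864 pp.
Share of growth = 3.864 / 6.8 × 100 = 56.8235%.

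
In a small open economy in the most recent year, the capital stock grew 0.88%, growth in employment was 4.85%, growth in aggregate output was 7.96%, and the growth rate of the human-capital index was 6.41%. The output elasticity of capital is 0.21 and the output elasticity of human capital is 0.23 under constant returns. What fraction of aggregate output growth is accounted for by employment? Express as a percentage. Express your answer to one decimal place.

Labor's share = 1 − 0.21 − 0.23 = 0.56.
Employment contributed 0.56 × 4.85 = 2.716 pp.
Share of growth = 2.716 / 7.96 × 100 = 34.121%.

Employment accounted for 34.1% of growth.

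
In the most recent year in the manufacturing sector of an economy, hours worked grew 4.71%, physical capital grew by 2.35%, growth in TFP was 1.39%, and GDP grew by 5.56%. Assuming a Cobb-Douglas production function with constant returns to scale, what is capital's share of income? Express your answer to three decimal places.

gY = gA + α·gK + (1−α)·gL, so gY − gA − gL = α(gK − gL).
5.56 − 1.39 − 4.71 = α × (2.35 − 4.71).
-0.54 = -2.36 α, so α = 0.22881.

0.229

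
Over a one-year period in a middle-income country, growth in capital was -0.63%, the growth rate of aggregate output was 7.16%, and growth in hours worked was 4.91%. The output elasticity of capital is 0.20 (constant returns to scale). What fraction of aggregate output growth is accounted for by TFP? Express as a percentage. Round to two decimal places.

Labor's share = 1 − 0.2 = 0.8.
Capital: 0.2 × (-0.63) = -0.126 pp.
Hours worked: 0.8 × 4.91 = 3.928 pp.
TFP growth = 7.16 − 3.802 = 3.358%.
TFP share of growth = 3.358 / 7.16 × 100 = 46.8994%.

TFP accounted for 46.90% of growth.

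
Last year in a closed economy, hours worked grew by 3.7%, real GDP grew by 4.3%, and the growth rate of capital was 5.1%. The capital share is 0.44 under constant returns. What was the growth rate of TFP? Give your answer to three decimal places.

-0.016%

Labor's share = 1 − 0.44 = 0.56.
Capital: 0.44 × 5.1 = 2.244 pp.
Hours worked: 0.56 × 3.7 = 2.072 pp.
TFP growth = 4.3 − 4.316 = -0.016%.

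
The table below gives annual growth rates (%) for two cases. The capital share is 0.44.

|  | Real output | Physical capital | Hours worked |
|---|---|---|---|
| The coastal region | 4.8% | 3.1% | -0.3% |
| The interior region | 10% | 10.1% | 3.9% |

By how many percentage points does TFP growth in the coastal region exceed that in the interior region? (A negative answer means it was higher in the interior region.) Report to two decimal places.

0.23 percentage points

Labor's share = 1 − 0.44 = 0.56.
The coastal region: TFP = 4.8 − 1.364 + 0.168 = 3.604%.
The interior region: TFP = 10 − 4.444 − 2.184 = 3.372%.
Difference = 3.604 − (3.372) = 0.232 pp.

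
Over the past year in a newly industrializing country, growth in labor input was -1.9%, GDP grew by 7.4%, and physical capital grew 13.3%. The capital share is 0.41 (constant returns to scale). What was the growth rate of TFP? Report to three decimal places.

TFP growth was 3.068%.

Labor's share = 1 − 0.41 = 0.59.
Physical capital: 0.41 × 13.3 = 5.453 pp.
Labor input: 0.59 × (-1.9) = -1.121 pp.
TFP growth = 7.4 − 4.332 = 3.068%.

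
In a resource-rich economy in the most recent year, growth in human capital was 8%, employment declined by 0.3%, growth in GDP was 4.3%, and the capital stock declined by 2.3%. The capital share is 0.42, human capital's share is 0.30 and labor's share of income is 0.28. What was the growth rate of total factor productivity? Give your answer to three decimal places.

Labor's share = 1 − 0.42 − 0.3 = 0.28.
The capital stock: 0.42 × (-2.3) = -0.966 pp.
Human capital: 0.3 × 8 = 2.4 pp.
Employment: 0.28 × (-0.3) = -0.084 pp.
TFP growth = 4.3 − 1.35 = 2.95%.

Total factor productivity grew 2.950%.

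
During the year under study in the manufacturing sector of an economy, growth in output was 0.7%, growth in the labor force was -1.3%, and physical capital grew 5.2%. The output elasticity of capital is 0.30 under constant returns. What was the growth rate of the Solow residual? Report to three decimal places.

Labor's share = 1 − 0.3 = 0.7.
Physical capital: 0.3 × 5.2 = 1.56 pp.
The labor force: 0.7 × (-1.3) = -0.91 pp.
TFP growth = 0.7 − 0.65 = 0.05%.

0.050%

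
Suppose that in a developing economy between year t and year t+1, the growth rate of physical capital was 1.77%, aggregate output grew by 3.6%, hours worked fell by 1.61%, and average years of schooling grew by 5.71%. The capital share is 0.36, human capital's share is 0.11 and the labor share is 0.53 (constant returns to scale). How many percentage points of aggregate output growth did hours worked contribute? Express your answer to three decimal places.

-0.853 percentage points

Labor's share = 1 − 0.36 − 0.11 = 0.53.
Contribution = share × growth = 0.53 × (-1.61) = -0.8533 pp.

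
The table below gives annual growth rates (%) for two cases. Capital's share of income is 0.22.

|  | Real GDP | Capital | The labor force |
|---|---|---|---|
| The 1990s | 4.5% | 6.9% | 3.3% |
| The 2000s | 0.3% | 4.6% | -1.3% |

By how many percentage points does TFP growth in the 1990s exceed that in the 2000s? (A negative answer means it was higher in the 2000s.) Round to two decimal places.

Labor's share = 1 − 0.22 = 0.78.
The 1990s: TFP = 4.5 − 1.518 − 2.574 = 0.408%.
The 2000s: TFP = 0.3 − 1.012 + 1.014 = 0.302%.
Difference = 0.408 − (0.302) = 0.106 pp.

0.11 percentage points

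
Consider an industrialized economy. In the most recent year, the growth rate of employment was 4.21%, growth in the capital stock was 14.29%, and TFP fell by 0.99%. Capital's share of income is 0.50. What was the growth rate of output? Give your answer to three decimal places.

Output grew 8.260%.

Labor's share = 1 − 0.5 = 0.5.
The capital stock: 0.5 × 14.29 = 7.145 pp.
Employment: 0.5 × 4.21 = 2.105 pp.
Output growth = -0.99 + 9.25 = 8.26%.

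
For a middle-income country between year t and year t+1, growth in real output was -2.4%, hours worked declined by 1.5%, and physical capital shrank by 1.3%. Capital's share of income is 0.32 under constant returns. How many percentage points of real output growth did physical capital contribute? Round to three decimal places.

-0.416 pp

Contribution = share × growth = 0.32 × (-1.3) = -0.416 pp.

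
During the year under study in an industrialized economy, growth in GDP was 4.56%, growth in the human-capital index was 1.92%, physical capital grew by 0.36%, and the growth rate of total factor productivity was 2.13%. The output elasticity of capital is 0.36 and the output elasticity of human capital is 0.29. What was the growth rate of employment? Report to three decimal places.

Employment growth was 4.982%.

Labor's share = 1 − 0.36 − 0.29 = 0.35.
gY = gA + 0.36×0.36 + 0.29×1.92 + 0.35×g.
0.35×g = 4.56 − 2.13 − 0.6864 = 1.7436.
g = 1.7436 / 0.35 = 4.98171%.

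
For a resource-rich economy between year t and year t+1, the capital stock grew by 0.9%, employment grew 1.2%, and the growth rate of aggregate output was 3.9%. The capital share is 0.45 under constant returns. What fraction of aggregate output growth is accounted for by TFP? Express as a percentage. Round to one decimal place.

Labor's share = 1 − 0.45 = 0.55.
The capital stock: 0.45 × 0.9 = 0.405 pp.
Employment: 0.55 × 1.2 = 0.66 pp.
TFP growth = 3.9 − 1.065 = 2.835%.
TFP share of growth = 2.835 / 3.9 × 100 = 72.692%.

TFP accounted for 72.7% of growth.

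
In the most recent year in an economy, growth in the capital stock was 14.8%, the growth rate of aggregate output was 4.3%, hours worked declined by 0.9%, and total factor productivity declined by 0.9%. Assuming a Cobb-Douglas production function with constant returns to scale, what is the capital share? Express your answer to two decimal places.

gY = gA + α·gK + (1−α)·gL, so gY − gA − gL = α(gK − gL).
4.3 + 0.9 + 0.9 = α × (14.8 − (-0.9)).
6.1 = 15.7 α, so α = 0.3885.

α = 0.39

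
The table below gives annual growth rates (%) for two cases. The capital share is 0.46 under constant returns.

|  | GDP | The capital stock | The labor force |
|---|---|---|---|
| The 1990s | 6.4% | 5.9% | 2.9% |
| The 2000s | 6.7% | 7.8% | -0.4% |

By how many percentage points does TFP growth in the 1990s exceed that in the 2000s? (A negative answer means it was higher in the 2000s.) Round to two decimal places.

Labor's share = 1 − 0.46 = 0.54.
The 1990s: TFP = 6.4 − 2.714 − 1.566 = 2.12%.
The 2000s: TFP = 6.7 − 3.588 + 0.216 = 3.328%.
Difference = 2.12 − (3.328) = -1.208 pp.

-1.21 percentage points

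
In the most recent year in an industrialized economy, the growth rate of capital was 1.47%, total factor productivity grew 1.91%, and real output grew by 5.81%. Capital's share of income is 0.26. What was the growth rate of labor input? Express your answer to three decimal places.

Labor's share = 1 − 0.26 = 0.74.
gY = gA + 0.26×1.47 + 0.74×g.
0.74×g = 5.81 − 1.91 − 0.3822 = 3.5178.
g = 3.5178 / 0.74 = 4.75378%.

Labor input growth was 4.754%.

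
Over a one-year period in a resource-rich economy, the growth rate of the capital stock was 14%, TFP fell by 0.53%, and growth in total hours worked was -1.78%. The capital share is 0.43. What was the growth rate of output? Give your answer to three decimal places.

Labor's share = 1 − 0.43 = 0.57.
The capital stock: 0.43 × 14 = 6.02 pp.
Total hours worked: 0.57 × (-1.78) = -1.0146 pp.
Output growth = -0.53 + 5.0054 = 4.4754%.

4.475%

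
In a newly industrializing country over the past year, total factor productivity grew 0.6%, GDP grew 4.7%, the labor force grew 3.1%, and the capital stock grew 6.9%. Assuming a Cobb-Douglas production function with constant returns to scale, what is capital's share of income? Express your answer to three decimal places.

α = 0.263

gY = gA + α·gK + (1−α)·gL, so gY − gA − gL = α(gK − gL).
4.7 − 0.6 − 3.1 = α × (6.9 − 3.1).
1 = 3.8 α, so α = 0.26316.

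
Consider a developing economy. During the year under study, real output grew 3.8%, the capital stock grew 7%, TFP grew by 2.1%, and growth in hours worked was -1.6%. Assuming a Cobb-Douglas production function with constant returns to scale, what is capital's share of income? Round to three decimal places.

gY = gA + α·gK + (1−α)·gL, so gY − gA − gL = α(gK − gL).
3.8 − 2.1 + 1.6 = α × (7 − (-1.6)).
3.3 = 8.6 α, so α = 0.38372.

Capital's share of income is 0.384.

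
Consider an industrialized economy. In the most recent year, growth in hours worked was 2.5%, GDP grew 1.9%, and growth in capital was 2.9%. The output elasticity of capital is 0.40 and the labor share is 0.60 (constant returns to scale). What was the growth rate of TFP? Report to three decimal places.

-0.760%

Labor's share = 1 − 0.4 = 0.6.
Capital: 0.4 × 2.9 = 1.16 pp.
Hours worked: 0.6 × 2.5 = 1.5 pp.
TFP growth = 1.9 − 2.66 = -0.76%.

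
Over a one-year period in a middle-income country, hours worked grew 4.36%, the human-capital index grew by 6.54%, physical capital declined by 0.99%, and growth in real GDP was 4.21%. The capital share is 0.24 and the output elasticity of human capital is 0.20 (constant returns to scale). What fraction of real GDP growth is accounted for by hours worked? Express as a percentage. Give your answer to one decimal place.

58.0%

Labor's share = 1 − 0.24 − 0.2 = 0.56.
Hours worked contributed 0.56 × 4.36 = 2.4416 pp.
Share of growth = 2.4416 / 4.21 × 100 = 57.995%.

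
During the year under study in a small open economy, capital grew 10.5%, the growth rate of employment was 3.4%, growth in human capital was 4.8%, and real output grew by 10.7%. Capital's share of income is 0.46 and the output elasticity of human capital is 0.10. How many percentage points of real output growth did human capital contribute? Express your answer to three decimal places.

0.480

Contribution = share × growth = 0.1 × 4.8 = 0.48 pp.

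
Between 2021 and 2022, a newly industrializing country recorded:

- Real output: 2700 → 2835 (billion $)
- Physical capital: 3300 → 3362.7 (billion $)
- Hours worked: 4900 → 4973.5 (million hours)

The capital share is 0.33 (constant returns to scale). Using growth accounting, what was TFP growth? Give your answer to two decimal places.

Real output growth = (2835 − 2700) / 2700 = 5%.
Physical capital growth = (3362.7 − 3300) / 3300 = 1.9%.
Hours worked growth = (4973.5 − 4900) / 4900 = 1.5%.
Labor's share = 1 − 0.33 = 0.67.
Physical capital: 0.33 × 1.9 = 0.627 pp.
Hours worked: 0.67 × 1.5 = 1.005 pp.
TFP growth = 5 − 1.632 = 3.368%.

TFP grew 3.37%.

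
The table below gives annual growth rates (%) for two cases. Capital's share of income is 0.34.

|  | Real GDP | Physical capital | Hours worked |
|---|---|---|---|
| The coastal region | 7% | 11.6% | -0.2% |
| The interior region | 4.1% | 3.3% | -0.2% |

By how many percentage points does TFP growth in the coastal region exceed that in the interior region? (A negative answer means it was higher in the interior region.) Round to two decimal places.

0.08 percentage points

Labor's share = 1 − 0.34 = 0.66.
The coastal region: TFP = 7 − 3.944 + 0.132 = 3.188%.
The interior region: TFP = 4.1 − 1.122 + 0.132 = 3.11%.
Difference = 3.188 − (3.11) = 0.078 pp.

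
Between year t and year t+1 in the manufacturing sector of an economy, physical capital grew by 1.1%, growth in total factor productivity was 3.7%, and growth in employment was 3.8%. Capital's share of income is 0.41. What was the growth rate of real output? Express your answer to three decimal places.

6.393%

Labor's share = 1 − 0.41 = 0.59.
Physical capital: 0.41 × 1.1 = 0.451 pp.
Employment: 0.59 × 3.8 = 2.242 pp.
Output growth = 3.7 + 2.693 = 6.393%.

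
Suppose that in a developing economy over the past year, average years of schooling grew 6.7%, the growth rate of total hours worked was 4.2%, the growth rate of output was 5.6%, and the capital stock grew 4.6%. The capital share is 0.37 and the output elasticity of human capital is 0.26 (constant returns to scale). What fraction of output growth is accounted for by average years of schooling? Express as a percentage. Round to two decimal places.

Average years of schooling contributed 0.26 × 6.7 = 1.742 pp.
Share of growth = 1.742 / 5.6 × 100 = 31.1071%.

Average years of schooling accounted for 31.11% of growth.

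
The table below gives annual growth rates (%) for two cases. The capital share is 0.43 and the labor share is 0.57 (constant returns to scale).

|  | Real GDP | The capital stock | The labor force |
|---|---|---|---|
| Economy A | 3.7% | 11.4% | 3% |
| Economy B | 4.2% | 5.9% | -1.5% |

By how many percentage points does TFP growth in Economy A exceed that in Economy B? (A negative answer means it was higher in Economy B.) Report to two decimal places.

Labor's share = 1 − 0.43 = 0.57.
Economy A: TFP = 3.7 − 4.902 − 1.71 = -2.912%.
Economy B: TFP = 4.2 − 2.537 + 0.855 = 2.518%.
Difference = -2.912 − (2.518) = -5.43 pp.

-5.43 percentage points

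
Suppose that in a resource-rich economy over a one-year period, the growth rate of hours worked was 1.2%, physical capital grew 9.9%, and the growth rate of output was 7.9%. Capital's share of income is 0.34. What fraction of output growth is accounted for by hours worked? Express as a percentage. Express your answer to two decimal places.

Labor's share = 1 − 0.34 = 0.66.
Hours worked contributed 0.66 × 1.2 = 0.792 pp.
Share of growth = 0.792 / 7.9 × 100 = 10.0253%.

10.03%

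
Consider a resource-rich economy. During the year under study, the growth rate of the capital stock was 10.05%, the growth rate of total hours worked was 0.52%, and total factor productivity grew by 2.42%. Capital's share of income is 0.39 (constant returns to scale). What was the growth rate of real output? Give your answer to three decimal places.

Labor's share = 1 − 0.39 = 0.61.
The capital stock: 0.39 × 10.05 = 3.9195 pp.
Total hours worked: 0.61 × 0.52 = 0.3172 pp.
Output growth = 2.42 + 4.2367 = 6.6567%.

6.657%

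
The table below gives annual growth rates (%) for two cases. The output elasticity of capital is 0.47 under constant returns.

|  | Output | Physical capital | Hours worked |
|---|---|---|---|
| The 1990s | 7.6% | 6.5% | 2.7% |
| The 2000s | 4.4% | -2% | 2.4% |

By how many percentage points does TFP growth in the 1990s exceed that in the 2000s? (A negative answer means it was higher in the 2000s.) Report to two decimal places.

Labor's share = 1 − 0.47 = 0.53.
The 1990s: TFP = 7.6 − 3.055 − 1.431 = 3.114%.
The 2000s: TFP = 4.4 + 0.94 − 1.272 = 4.068%.
Difference = 3.114 − (4.068) = -0.954 pp.

-0.95 percentage points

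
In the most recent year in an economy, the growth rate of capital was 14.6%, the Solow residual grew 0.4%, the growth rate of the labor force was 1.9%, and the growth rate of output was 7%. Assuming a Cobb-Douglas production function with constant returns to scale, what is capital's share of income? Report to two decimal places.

gY = gA + α·gK + (1−α)·gL, so gY − gA − gL = α(gK − gL).
7 − 0.4 − 1.9 = α × (14.6 − 1.9).
4.7 = 12.7 α, so α = 0.3701.

Capital's share of income is 0.37.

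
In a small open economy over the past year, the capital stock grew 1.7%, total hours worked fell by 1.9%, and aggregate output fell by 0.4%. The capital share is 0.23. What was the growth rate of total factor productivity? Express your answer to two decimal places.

Total factor productivity growth was 0.67%.

Labor's share = 1 − 0.23 = 0.77.
The capital stock: 0.23 × 1.7 = 0.391 pp.
Total hours worked: 0.77 × (-1.9) = -1.463 pp.
TFP growth = -0.4 + 1.072 = 0.672%.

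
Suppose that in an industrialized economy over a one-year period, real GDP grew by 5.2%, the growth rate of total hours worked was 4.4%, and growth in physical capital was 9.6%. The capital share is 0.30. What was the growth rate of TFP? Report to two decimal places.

-0.76%

Labor's share = 1 − 0.3 = 0.7.
Physical capital: 0.3 × 9.6 = 2.88 pp.
Total hours worked: 0.7 × 4.4 = 3.08 pp.
TFP growth = 5.2 − 5.96 = -0.76%.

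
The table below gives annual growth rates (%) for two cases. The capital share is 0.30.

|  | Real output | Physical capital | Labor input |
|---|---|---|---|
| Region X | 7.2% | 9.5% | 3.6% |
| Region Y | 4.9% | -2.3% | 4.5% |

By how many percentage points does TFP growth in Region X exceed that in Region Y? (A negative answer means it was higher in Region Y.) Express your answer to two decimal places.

Labor's share = 1 − 0.3 = 0.7.
Region X: TFP = 7.2 − 2.85 − 2.52 = 1.83%.
Region Y: TFP = 4.9 + 0.69 − 3.15 = 2.44%.
Difference = 1.83 − (2.44) = -0.61 pp.

-0.61 percentage points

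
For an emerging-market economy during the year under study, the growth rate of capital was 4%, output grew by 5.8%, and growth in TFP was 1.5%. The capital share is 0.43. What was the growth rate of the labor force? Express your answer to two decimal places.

4.53%

Labor's share = 1 − 0.43 = 0.57.
gY = gA + 0.43×4 + 0.57×g.
0.57×g = 5.8 − 1.5 − 1.72 = 2.58.
g = 2.58 / 0.57 = 4.5263%.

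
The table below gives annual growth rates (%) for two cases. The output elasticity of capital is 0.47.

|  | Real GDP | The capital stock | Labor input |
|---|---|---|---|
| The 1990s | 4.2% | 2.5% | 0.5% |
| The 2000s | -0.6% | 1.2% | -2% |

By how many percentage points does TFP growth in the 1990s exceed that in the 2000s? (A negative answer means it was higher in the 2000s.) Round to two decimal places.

2.86 percentage points

Labor's share = 1 − 0.47 = 0.53.
The 1990s: TFP = 4.2 − 1.175 − 0.265 = 2.76%.
The 2000s: TFP = -0.6 − 0.564 + 1.06 = -0.104%.
Difference = 2.76 − (-0.104) = 2.864 pp.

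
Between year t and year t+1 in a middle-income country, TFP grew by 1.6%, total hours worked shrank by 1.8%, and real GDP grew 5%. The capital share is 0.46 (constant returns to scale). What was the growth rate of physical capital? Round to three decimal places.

Physical capital grew 9.504%.

Labor's share = 1 − 0.46 = 0.54.
gY = gA + 0.54×(-1.8) + 0.46×g.
0.46×g = 5 − 1.6 + 0.972 = 4.372.
g = 4.372 / 0.46 = 9.50435%.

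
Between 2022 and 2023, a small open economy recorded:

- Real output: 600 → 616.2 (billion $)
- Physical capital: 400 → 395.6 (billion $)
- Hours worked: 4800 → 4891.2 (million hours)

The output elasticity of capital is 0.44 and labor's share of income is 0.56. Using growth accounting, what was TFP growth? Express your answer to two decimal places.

TFP grew 2.12%.

Real output growth = (616.2 − 600) / 600 = 2.7%.
Physical capital growth = (395.6 − 400) / 400 = -1.1%.
Hours worked growth = (4891.2 − 4800) / 4800 = 1.9%.
Labor's share = 1 − 0.44 = 0.56.
Physical capital: 0.44 × (-1.1) = -0.484 pp.
Hours worked: 0.56 × 1.9 = 1.064 pp.
TFP growth = 2.7 − 0.58 = 2.12%.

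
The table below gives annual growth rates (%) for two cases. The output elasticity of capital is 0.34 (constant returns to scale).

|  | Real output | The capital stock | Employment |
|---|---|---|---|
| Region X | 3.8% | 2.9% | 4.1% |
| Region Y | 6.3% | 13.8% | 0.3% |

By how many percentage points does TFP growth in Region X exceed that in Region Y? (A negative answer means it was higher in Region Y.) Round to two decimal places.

Labor's share = 1 − 0.34 = 0.66.
Region X: TFP = 3.8 − 0.986 − 2.706 = 0.108%.
Region Y: TFP = 6.3 − 4.692 − 0.198 = 1.41%.
Difference = 0.108 − (1.41) = -1.302 pp.

-1.30 percentage points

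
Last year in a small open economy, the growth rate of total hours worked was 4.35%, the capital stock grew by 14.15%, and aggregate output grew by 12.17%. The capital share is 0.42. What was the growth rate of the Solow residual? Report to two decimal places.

3.70%

Labor's share = 1 − 0.42 = 0.58.
The capital stock: 0.42 × 14.15 = 5.943 pp.
Total hours worked: 0.58 × 4.35 = 2.523 pp.
TFP growth = 12.17 − 8.466 = 3.704%.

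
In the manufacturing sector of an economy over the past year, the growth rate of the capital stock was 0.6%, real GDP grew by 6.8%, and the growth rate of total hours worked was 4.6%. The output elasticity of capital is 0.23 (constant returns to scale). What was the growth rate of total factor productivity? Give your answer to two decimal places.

Labor's share = 1 − 0.23 = 0.77.
The capital stock: 0.23 × 0.6 = 0.138 pp.
Total hours worked: 0.77 × 4.6 = 3.542 pp.
TFP growth = 6.8 − 3.68 = 3.12%.

3.12%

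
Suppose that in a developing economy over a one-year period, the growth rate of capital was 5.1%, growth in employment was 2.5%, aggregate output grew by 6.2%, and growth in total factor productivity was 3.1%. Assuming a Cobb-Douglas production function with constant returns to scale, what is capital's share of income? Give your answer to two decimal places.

gY = gA + α·gK + (1−α)·gL, so gY − gA − gL = α(gK − gL).
6.2 − 3.1 − 2.5 = α × (5.1 − 2.5).
0.6 = 2.6 α, so α = 0.2308.

Capital's share of income is 0.23.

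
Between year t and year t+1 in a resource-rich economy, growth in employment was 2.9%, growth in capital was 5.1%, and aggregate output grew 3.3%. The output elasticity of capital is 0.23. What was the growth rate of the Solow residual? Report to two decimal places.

-0.11%

Labor's share = 1 − 0.23 = 0.77.
Capital: 0.23 × 5.1 = 1.173 pp.
Employment: 0.77 × 2.9 = 2.233 pp.
TFP growth = 3.3 − 3.406 = -0.106%.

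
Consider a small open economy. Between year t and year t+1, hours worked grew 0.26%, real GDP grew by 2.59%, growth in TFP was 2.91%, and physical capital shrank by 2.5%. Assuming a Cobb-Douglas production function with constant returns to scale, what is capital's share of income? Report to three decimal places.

gY = gA + α·gK + (1−α)·gL, so gY − gA − gL = α(gK − gL).
2.59 − 2.91 − 0.26 = α × (-2.5 − 0.26).
-0.58 = -2.76 α, so α = 0.21014.

α = 0.210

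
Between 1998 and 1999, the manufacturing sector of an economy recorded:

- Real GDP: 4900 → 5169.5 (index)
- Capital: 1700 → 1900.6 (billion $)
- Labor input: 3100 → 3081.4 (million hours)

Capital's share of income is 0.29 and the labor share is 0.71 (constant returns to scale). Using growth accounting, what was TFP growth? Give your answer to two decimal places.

Real GDP growth = (5169.5 − 4900) / 4900 = 5.5%.
Capital growth = (1900.6 − 1700) / 1700 = 11.8%.
Labor input growth = (3081.4 − 3100) / 3100 = -0.6%.
Labor's share = 1 − 0.29 = 0.71.
Capital: 0.29 × 11.8 = 3.422 pp.
Labor input: 0.71 × (-0.6) = -0.426 pp.
TFP growth = 5.5 − 2.996 = 2.504%.

TFP grew 2.50%.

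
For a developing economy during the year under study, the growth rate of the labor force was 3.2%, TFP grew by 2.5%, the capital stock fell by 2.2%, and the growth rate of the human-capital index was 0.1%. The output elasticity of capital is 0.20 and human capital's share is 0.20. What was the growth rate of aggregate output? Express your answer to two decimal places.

4.00%

Labor's share = 1 − 0.2 − 0.2 = 0.6.
The capital stock: 0.2 × (-2.2) = -0.44 pp.
The human-capital index: 0.2 × 0.1 = 0.02 pp.
The labor force: 0.6 × 3.2 = 1.92 pp.
Output growth = 2.5 + 1.5 = 4%.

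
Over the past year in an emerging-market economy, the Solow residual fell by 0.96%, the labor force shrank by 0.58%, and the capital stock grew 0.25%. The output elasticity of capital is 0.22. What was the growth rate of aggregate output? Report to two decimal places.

Labor's share = 1 − 0.22 = 0.78.
The capital stock: 0.22 × 0.25 = 0.055 pp.
The labor force: 0.78 × (-0.58) = -0.4524 pp.
Output growth = -0.96 + (-0.3974) = -1.3574%.

-1.36%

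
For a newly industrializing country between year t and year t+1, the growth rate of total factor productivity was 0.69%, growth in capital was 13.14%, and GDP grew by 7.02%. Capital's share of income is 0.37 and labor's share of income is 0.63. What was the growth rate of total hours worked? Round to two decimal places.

Labor's share = 1 − 0.37 = 0.63.
gY = gA + 0.37×13.14 + 0.63×g.
0.63×g = 7.02 − 0.69 − 4.8618 = 1.4682.
g = 1.4682 / 0.63 = 2.3305%.

2.33%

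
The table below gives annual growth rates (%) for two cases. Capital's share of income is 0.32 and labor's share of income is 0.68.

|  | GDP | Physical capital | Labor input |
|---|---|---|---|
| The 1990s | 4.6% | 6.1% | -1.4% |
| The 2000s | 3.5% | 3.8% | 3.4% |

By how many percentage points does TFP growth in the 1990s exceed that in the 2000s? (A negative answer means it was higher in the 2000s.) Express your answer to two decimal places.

3.63 percentage points

Labor's share = 1 − 0.32 = 0.68.
The 1990s: TFP = 4.6 − 1.952 + 0.952 = 3.6%.
The 2000s: TFP = 3.5 − 1.216 − 2.312 = -0.028%.
Difference = 3.6 − (-0.028) = 3.628 pp.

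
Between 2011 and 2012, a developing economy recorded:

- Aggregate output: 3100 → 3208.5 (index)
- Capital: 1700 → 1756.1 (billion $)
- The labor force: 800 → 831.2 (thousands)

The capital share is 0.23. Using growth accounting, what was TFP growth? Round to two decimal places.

Aggregate output growth = (3208.5 − 3100) / 3100 = 3.5%.
Capital growth = (1756.1 − 1700) / 1700 = 3.3%.
The labor force growth = (831.2 − 800) / 800 = 3.9%.
Labor's share = 1 − 0.23 = 0.77.
Capital: 0.23 × 3.3 = 0.759 pp.
The labor force: 0.77 × 3.9 = 3.003 pp.
TFP growth = 3.5 − 3.762 = -0.262%.

-0.26%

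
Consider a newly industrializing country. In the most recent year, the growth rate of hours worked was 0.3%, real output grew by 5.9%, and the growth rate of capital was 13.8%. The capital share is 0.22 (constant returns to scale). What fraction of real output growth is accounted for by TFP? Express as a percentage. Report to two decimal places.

44.58%

Labor's share = 1 − 0.22 = 0.78.
Capital: 0.22 × 13.8 = 3.036 pp.
Hours worked: 0.78 × 0.3 = 0.234 pp.
TFP growth = 5.9 − 3.27 = 2.63%.
TFP share of growth = 2.63 / 5.9 × 100 = 44.5763%.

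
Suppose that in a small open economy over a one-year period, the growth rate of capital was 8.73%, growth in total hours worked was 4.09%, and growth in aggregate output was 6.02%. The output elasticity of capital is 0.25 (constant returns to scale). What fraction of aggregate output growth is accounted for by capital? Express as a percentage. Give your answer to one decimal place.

Capital contributed 0.25 × 8.73 = 2.1825 pp.
Share of growth = 2.1825 / 6.02 × 100 = 36.254%.

Capital accounted for 36.3% of growth.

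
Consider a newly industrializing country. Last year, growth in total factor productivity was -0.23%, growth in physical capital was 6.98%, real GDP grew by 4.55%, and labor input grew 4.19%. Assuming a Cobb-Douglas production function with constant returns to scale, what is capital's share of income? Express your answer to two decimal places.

0.21

gY = gA + α·gK + (1−α)·gL, so gY − gA − gL = α(gK − gL).
4.55 + 0.23 − 4.19 = α × (6.98 − 4.19).
0.59 = 2.79 α, so α = 0.2115.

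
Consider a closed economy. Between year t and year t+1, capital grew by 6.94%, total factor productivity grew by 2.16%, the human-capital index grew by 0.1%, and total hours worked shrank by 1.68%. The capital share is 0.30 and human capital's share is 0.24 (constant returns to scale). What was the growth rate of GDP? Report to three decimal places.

3.493%

Labor's share = 1 − 0.3 − 0.24 = 0.46.
Capital: 0.3 × 6.94 = 2.082 pp.
The human-capital index: 0.24 × 0.1 = 0.024 pp.
Total hours worked: 0.46 × (-1.68) = -0.7728 pp.
Output growth = 2.16 + 1.3332 = 3.4932%.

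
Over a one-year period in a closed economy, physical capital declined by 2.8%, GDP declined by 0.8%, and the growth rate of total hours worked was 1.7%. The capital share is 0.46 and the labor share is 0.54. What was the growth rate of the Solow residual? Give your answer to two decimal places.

-0.43%

Labor's share = 1 − 0.46 = 0.54.
Physical capital: 0.46 × (-2.8) = -1.288 pp.
Total hours worked: 0.54 × 1.7 = 0.918 pp.
TFP growth = -0.8 + 0.37 = -0.43%.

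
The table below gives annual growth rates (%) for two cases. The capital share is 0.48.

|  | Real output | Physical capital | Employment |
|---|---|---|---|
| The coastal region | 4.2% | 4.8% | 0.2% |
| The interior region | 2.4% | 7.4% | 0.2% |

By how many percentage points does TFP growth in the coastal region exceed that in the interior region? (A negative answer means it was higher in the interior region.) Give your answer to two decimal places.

Labor's share = 1 − 0.48 = 0.52.
The coastal region: TFP = 4.2 − 2.304 − 0.104 = 1.792%.
The interior region: TFP = 2.4 − 3.552 − 0.104 = -1.256%.
Difference = 1.792 − (-1.256) = 3.048 pp.

3.05 percentage points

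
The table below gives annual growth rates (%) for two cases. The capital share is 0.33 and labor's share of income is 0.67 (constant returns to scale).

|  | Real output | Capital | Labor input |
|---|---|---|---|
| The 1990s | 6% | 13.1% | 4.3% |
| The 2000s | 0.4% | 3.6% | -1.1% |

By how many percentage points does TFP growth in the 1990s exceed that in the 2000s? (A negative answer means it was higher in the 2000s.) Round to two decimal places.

-1.15 percentage points

Labor's share = 1 − 0.33 = 0.67.
The 1990s: TFP = 6 − 4.323 − 2.881 = -1.204%.
The 2000s: TFP = 0.4 − 1.188 + 0.737 = -0.051%.
Difference = -1.204 − (-0.051) = -1.153 pp.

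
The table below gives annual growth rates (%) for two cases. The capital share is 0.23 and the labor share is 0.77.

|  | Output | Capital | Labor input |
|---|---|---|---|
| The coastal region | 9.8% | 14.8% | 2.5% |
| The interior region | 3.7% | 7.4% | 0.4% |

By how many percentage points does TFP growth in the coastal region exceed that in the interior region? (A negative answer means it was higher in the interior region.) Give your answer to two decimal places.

2.78 percentage points

Labor's share = 1 − 0.23 = 0.77.
The coastal region: TFP = 9.8 − 3.404 − 1.925 = 4.471%.
The interior region: TFP = 3.7 − 1.702 − 0.308 = 1.69%.
Difference = 4.471 − (1.69) = 2.781 pp.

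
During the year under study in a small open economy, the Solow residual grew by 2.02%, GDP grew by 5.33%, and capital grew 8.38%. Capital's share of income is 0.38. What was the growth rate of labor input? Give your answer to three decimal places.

Labor input grew 0.203%.

Labor's share = 1 − 0.38 = 0.62.
gY = gA + 0.38×8.38 + 0.62×g.
0.62×g = 5.33 − 2.02 − 3.1844 = 0.1256.
g = 0.1256 / 0.62 = 0.20258%.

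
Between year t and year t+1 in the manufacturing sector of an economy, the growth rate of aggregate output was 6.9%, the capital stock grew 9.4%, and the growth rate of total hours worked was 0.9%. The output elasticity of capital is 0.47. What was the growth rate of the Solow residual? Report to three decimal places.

2.005%

Labor's share = 1 − 0.47 = 0.53.
The capital stock: 0.47 × 9.4 = 4.418 pp.
Total hours worked: 0.53 × 0.9 = 0.477 pp.
TFP growth = 6.9 − 4.895 = 2.005%.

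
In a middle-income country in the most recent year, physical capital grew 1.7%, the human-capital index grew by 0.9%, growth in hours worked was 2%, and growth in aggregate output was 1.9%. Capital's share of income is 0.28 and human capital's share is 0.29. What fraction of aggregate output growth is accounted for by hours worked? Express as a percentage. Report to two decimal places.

Labor's share = 1 − 0.28 − 0.29 = 0.43.
Hours worked contributed 0.43 × 2 = 0.86 pp.
Share of growth = 0.86 / 1.9 × 100 = 45.2632%.

45.26%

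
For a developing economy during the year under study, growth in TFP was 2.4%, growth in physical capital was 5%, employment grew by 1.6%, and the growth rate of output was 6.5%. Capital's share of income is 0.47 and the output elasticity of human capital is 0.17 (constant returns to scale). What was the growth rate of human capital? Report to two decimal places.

6.91%

Labor's share = 1 − 0.47 − 0.17 = 0.36.
gY = gA + 0.47×5 + 0.36×1.6 + 0.17×g.
0.17×g = 6.5 − 2.4 − 2.926 = 1.174.
g = 1.174 / 0.17 = 6.9059%.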